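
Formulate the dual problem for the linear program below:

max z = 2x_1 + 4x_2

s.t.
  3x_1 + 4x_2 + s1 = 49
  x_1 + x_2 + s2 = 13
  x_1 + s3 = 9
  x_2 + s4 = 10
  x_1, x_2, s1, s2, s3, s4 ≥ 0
Minimize: z = 49y1 + 13y2 + 9y3 + 10y4

Subject to:
  C1: -3y1 - y2 - y3 ≤ -2
  C2: -4y1 - y2 - y4 ≤ -4
  y1, y2, y3, y4 ≥ 0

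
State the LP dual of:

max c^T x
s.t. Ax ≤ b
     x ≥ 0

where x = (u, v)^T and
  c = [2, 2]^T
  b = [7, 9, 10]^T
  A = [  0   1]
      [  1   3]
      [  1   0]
Minimize: z = 7y1 + 9y2 + 10y3

Subject to:
  C1: -y2 - y3 ≤ -2
  C2: -y1 - 3y2 ≤ -2
  y1, y2, y3 ≥ 0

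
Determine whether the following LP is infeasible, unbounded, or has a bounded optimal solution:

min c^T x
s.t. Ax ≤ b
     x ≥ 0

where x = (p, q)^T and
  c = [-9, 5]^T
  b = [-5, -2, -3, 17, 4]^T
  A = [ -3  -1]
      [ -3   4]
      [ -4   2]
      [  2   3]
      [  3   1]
One constraint requires 3p + q ≤ 4, while the constraint -3p - q ≤ -5 is equivalent to 3p + q ≥ 5. Together they would need 5 ≤ 3p + q ≤ 4, which is impossible since 5 > 4. No point satisfies all constraints.

The feasible region is empty; the LP is infeasible.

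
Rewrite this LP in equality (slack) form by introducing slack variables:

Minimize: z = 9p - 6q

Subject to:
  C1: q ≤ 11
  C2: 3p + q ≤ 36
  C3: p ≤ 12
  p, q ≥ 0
min z = 9p - 6q

s.t.
  q + s1 = 11
  3p + q + s2 = 36
  p + s3 = 12
  p, q, s1, s2, s3 ≥ 0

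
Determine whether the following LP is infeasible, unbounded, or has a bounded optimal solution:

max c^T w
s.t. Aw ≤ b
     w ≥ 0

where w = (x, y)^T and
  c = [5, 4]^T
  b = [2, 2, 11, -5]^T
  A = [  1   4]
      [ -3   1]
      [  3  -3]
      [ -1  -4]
One constraint requires x + 4y ≤ 2, while the constraint -x - 4y ≤ -5 is equivalent to x + 4y ≥ 5. Together they would need 5 ≤ x + 4y ≤ 2, which is impossible since 5 > 2. No point satisfies all constraints.

Infeasible — the constraint set is empty.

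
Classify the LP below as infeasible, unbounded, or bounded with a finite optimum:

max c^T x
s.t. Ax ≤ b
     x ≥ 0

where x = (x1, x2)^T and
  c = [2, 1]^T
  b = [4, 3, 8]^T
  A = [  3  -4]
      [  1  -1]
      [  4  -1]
Feasible point: (0, 0) satisfies every constraint, so the LP is feasible.
Direction d = (0, 1): for each constraint row a, a·d ≤ 0 —
  (3)(0) + (-4)(1) = -4 ≤ 0
  (1)(0) + (-1)(1) = -1 ≤ 0
  (4)(0) + (-1)(1) = -1 ≤ 0
and d ≥ 0, so (0, 0) + t·d stays feasible for every t ≥ 0. Along this ray z = 2x1 + x2 changes by 1 per unit t, so z → +∞.

Unbounded — the objective can increase without bound over the feasible region.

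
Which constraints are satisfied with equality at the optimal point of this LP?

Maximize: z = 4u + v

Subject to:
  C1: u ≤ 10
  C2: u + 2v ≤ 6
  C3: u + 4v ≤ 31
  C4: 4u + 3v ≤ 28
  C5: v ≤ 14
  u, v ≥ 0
Optimal: u = 6, v = 0
Slack at optimum:
  C1: slack = 4
  C2: slack = 0 (binding)
  C3: slack = 25
  C4: slack = 4
  C5: slack = 14
  u ≥ 0: u = 6
  v ≥ 0: v = 0 (binding)
Binding constraints: C2, v ≥ 0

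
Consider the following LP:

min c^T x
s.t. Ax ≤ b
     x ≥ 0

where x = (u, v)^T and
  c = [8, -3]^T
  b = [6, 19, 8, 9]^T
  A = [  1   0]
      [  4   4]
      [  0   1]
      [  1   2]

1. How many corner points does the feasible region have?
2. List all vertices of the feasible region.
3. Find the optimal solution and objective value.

1. 4
2. (0, 0), (4.75, 0), (0.5, 4.25), (0, 4.5)
3. u = 0, v = 4.5, z = -13.5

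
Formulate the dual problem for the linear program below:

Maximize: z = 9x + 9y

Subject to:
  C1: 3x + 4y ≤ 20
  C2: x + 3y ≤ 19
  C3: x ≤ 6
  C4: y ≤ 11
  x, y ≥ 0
Minimize: z = 20y1 + 19y2 + 6y3 + 11y4

Subject to:
  C1: -3y1 - y2 - y3 ≤ -9
  C2: -4y1 - 3y2 - y4 ≤ -9
  y1, y2, y3, y4 ≥ 0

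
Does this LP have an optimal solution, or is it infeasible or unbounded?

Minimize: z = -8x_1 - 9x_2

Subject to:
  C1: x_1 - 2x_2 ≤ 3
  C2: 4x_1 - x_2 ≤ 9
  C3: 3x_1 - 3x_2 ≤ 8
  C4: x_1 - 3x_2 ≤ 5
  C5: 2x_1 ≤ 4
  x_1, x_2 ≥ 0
Feasible point: (0, 0) satisfies every constraint, so the LP is feasible.
Direction d = (0, 1): for each constraint row a, a·d ≤ 0 —
  (1)(0) + (-2)(1) = -2 ≤ 0
  (4)(0) + (-1)(1) = -1 ≤ 0
  (3)(0) + (-3)(1) = -3 ≤ 0
  (1)(0) + (-3)(1) = -3 ≤ 0
  (2)(0) + (0)(1) = 0 ≤ 0
and d ≥ 0, so (0, 0) + t·d stays feasible for every t ≥ 0. Along this ray z = -8x_1 - 9x_2 changes by -9 per unit t, so z → −∞.

The LP is unbounded; z can be made arbitrarily small.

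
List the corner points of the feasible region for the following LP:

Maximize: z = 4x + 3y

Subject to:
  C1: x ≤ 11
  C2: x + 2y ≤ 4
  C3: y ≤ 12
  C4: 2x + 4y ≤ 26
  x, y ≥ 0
Each vertex is the intersection of two constraint boundaries that also satisfies all remaining constraints:
  x = 0 and y = 0 → (0, 0)
  x + 2y = 4 and y = 0 → (4, 0)
  x + 2y = 4 and x = 0 → (0, 2)

Vertices: (0, 0), (4, 0), (0, 2)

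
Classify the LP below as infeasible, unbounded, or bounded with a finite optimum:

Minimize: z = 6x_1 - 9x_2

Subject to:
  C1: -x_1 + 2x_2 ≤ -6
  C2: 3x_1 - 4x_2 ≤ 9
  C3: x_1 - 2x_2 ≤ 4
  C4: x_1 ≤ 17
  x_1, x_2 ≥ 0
C3 requires x_1 - 2x_2 ≤ 4, while C1 (-x_1 + 2x_2 ≤ -6) is equivalent to x_1 - 2x_2 ≥ 6. Together they would need 6 ≤ x_1 - 2x_2 ≤ 4, which is impossible since 6 > 4. No point satisfies all constraints.

Infeasible: no point satisfies all constraints simultaneously.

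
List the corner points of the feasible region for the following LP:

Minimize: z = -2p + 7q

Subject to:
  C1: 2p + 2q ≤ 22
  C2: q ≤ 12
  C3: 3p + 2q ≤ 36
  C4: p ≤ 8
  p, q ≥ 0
Each vertex is the intersection of two constraint boundaries that also satisfies all remaining constraints:
  p = 0 and q = 0 → (0, 0)
  p = 8 and q = 0 → (8, 0)
  2p + 2q = 22 and p = 8 → (8, 3)
  2p + 2q = 22 and p = 0 → (0, 11)

Vertices: (0, 0), (8, 0), (8, 3), (0, 11)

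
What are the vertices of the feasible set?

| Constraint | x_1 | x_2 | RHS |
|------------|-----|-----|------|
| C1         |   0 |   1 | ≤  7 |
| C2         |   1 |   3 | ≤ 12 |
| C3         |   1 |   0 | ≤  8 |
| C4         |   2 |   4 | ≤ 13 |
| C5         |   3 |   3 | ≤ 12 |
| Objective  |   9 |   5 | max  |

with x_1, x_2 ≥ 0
Each vertex is the intersection of two constraint boundaries that also satisfies all remaining constraints:
  x_1 = 0 and x_2 = 0 → (0, 0)
  3x_1 + 3x_2 = 12 and x_2 = 0 → (4, 0)
  2x_1 + 4x_2 = 13 and 3x_1 + 3x_2 = 12 → (1.5, 2.5)
  2x_1 + 4x_2 = 13 and x_1 = 0 → (0, 3.25)

Vertices: (0, 0), (4, 0), (1.5, 2.5), (0, 3.25)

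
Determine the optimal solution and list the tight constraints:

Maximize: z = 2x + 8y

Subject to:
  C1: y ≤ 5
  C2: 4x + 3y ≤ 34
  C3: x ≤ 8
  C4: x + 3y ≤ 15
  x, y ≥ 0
Optimal: x = 0, y = 5
Slack at optimum:
  C1: slack = 0 (binding)
  C2: slack = 19
  C3: slack = 8
  C4: slack = 0 (binding)
  x ≥ 0: x = 0 (binding)
  y ≥ 0: y = 5
Binding constraints: C1, C4, x ≥ 0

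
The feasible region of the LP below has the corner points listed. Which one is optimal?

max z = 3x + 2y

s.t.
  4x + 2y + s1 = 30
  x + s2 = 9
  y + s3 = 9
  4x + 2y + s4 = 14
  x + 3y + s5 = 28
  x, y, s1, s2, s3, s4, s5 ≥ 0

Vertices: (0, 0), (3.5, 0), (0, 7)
(0, 7) with z = 14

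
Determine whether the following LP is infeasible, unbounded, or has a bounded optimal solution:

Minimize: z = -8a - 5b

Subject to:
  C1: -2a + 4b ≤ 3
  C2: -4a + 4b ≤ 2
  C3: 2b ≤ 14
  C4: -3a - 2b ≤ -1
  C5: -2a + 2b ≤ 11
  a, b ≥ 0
Feasible point: (1, 0) satisfies every constraint, so the LP is feasible.
Direction d = (1, 0): for each constraint row a, a·d ≤ 0 —
  (-2)(1) + (4)(0) = -2 ≤ 0
  (-4)(1) + (4)(0) = -4 ≤ 0
  (0)(1) + (2)(0) = 0 ≤ 0
  (-3)(1) + (-2)(0) = -3 ≤ 0
  (-2)(1) + (2)(0) = -2 ≤ 0
and d ≥ 0, so (1, 0) + t·d stays feasible for every t ≥ 0. Along this ray z = -8a - 5b changes by -8 per unit t, so z → −∞.

Unbounded — the objective can decrease without bound over the feasible region.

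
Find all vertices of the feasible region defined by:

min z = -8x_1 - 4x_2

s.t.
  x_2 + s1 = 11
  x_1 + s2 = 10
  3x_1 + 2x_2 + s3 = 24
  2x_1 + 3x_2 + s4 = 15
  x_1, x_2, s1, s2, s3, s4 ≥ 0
Each vertex is the intersection of two constraint boundaries that also satisfies all remaining constraints:
  x_1 = 0 and x_2 = 0 → (0, 0)
  2x_1 + 3x_2 = 15 and x_2 = 0 → (7.5, 0)
  2x_1 + 3x_2 = 15 and x_1 = 0 → (0, 5)

Vertices: (0, 0), (7.5, 0), (0, 5)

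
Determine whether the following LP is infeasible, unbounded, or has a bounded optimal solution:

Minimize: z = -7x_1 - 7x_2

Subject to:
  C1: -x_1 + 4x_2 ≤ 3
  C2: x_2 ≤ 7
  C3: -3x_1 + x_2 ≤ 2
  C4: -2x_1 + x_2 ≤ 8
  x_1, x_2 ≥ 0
Feasible point: (0, 0) satisfies every constraint, so the LP is feasible.
Direction d = (1, 0): for each constraint row a, a·d ≤ 0 —
  (-1)(1) + (4)(0) = -1 ≤ 0
  (0)(1) + (1)(0) = 0 ≤ 0
  (-3)(1) + (1)(0) = -3 ≤ 0
  (-2)(1) + (1)(0) = -2 ≤ 0
and d ≥ 0, so (0, 0) + t·d stays feasible for every t ≥ 0. Along this ray z = -7x_1 - 7x_2 changes by -7 per unit t, so z → −∞.

The LP is unbounded; z can be made arbitrarily small.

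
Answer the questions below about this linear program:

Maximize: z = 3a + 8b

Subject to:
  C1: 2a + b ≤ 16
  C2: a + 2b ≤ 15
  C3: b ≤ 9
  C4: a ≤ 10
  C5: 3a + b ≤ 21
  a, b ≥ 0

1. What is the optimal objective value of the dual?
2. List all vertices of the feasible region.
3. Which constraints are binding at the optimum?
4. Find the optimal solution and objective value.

1. 60 (by strong duality, equal to the primal optimum)
2. (0, 0), (7, 0), (5.4, 4.8), (0, 7.5)
3. C2, a ≥ 0
4. a = 0, b = 7.5, z = 60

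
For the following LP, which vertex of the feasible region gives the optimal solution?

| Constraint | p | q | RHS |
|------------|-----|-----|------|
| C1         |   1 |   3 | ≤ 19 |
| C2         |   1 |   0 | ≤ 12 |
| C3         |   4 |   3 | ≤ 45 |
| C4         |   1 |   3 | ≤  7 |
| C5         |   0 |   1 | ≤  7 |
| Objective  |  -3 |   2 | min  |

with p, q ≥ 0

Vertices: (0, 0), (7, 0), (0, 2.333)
Evaluating z = -3p + 2q at each vertex:
  (0, 0): z = 0
  (7, 0): z = -21
  (0, 2.333): z = 4.667

The smallest value is z = -21, attained at (7, 0).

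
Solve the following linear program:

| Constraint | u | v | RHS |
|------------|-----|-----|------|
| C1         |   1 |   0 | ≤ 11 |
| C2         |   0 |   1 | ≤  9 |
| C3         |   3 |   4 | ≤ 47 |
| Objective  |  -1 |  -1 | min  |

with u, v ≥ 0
u = 11, v = 3.5, z = -14.5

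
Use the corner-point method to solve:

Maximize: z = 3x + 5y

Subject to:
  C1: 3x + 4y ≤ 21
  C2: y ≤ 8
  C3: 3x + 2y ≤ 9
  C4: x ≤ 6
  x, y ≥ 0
x = 0, y = 4.5, z = 22.5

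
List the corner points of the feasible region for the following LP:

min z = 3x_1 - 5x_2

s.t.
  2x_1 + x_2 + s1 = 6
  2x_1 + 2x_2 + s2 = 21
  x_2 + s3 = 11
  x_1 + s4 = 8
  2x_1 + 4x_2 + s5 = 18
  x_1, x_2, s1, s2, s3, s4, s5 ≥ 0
Each vertex is the intersection of two constraint boundaries that also satisfies all remaining constraints:
  x_1 = 0 and x_2 = 0 → (0, 0)
  2x_1 + x_2 = 6 and x_2 = 0 → (3, 0)
  2x_1 + x_2 = 6 and 2x_1 + 4x_2 = 18 → (1, 4)
  2x_1 + 4x_2 = 18 and x_1 = 0 → (0, 4.5)

Vertices: (0, 0), (3, 0), (1, 4), (0, 4.5)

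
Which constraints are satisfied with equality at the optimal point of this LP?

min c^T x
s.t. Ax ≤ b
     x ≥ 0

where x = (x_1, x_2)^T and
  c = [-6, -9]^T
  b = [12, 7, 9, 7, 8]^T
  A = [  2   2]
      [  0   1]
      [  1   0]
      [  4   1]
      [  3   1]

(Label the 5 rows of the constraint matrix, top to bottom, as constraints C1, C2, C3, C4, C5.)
Optimal: x_1 = 0, x_2 = 6
Slack at optimum:
  C1: slack = 0 (binding)
  C2: slack = 1
  C3: slack = 9
  C4: slack = 1
  C5: slack = 2
  x_1 ≥ 0: x_1 = 0 (binding)
  x_2 ≥ 0: x_2 = 6
Binding constraints: C1, x_1 ≥ 0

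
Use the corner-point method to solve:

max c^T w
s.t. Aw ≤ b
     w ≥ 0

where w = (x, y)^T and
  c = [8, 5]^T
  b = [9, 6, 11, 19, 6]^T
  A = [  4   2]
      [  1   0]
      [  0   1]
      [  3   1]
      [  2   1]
x = 0, y = 4.5, z = 22.5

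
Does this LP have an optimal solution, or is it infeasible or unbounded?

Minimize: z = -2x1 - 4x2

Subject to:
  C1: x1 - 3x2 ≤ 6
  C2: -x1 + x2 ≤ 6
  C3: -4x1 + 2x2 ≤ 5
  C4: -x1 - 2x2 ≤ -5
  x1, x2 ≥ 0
Feasible point: (1, 2) satisfies every constraint, so the LP is feasible.
Direction d = (1, 1): for each constraint row a, a·d ≤ 0 —
  (1)(1) + (-3)(1) = -2 ≤ 0
  (-1)(1) + (1)(1) = 0 ≤ 0
  (-4)(1) + (2)(1) = -2 ≤ 0
  (-1)(1) + (-2)(1) = -3 ≤ 0
and d ≥ 0, so (1, 2) + t·d stays feasible for every t ≥ 0. Along this ray z = -2x1 - 4x2 changes by -6 per unit t, so z → −∞.

Unbounded — the objective can decrease without bound over the feasible region.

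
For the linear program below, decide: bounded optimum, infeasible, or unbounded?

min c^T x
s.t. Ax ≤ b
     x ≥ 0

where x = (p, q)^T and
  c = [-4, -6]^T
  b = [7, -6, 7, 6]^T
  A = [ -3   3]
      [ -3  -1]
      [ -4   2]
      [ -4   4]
Feasible point: (2, 0) satisfies every constraint, so the LP is feasible.
Direction d = (1, 0): for each constraint row a, a·d ≤ 0 —
  (-3)(1) + (3)(0) = -3 ≤ 0
  (-3)(1) + (-1)(0) = -3 ≤ 0
  (-4)(1) + (2)(0) = -4 ≤ 0
  (-4)(1) + (4)(0) = -4 ≤ 0
and d ≥ 0, so (2, 0) + t·d stays feasible for every t ≥ 0. Along this ray z = -4p - 6q changes by -4 per unit t, so z → −∞.

The LP is unbounded; z can be made arbitrarily small.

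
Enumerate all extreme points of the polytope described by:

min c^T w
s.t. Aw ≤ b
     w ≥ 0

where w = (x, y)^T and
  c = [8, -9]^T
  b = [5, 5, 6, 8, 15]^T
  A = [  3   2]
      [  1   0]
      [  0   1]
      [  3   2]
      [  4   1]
Each vertex is the intersection of two constraint boundaries that also satisfies all remaining constraints:
  x = 0 and y = 0 → (0, 0)
  3x + 2y = 5 and y = 0 → (1.667, 0)
  3x + 2y = 5 and x = 0 → (0, 2.5)

Vertices: (0, 0), (1.667, 0), (0, 2.5)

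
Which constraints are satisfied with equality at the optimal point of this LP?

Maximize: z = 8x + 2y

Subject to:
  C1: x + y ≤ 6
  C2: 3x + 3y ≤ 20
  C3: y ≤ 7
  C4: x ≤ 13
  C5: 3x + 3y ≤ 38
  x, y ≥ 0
Optimal: x = 6, y = 0
Slack at optimum:
  C1: slack = 0 (binding)
  C2: slack = 2
  C3: slack = 7
  C4: slack = 7
  C5: slack = 20
  x ≥ 0: x = 6
  y ≥ 0: y = 0 (binding)
Binding constraints: C1, y ≥ 0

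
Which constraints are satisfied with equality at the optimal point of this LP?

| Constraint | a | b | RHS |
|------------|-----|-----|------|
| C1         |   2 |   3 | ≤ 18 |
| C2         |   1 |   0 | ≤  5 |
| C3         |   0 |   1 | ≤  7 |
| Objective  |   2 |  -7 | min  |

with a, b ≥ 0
Optimal: a = 0, b = 6
Binding: C1, a ≥ 0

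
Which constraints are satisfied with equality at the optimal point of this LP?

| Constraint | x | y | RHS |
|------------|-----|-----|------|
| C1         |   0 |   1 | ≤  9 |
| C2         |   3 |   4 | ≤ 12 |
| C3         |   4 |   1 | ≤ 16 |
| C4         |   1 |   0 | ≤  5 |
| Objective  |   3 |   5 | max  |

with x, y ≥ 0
Optimal: x = 0, y = 3
Binding: C2, x ≥ 0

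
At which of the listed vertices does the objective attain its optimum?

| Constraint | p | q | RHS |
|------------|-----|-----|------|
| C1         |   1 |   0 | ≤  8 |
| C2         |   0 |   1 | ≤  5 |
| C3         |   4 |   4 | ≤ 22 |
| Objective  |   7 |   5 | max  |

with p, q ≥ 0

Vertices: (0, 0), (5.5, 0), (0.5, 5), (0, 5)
Evaluating z = 7p + 5q at each vertex:
  (0, 0): z = 0
  (5.5, 0): z = 38.5
  (0.5, 5): z = 28.5
  (0, 5): z = 25

The largest value is z = 38.5, attained at (5.5, 0).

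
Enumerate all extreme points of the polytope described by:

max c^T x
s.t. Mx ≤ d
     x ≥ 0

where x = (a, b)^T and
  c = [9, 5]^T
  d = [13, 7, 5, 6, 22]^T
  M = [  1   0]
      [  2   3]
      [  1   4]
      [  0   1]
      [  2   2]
Each vertex is the intersection of two constraint boundaries that also satisfies all remaining constraints:
  a = 0 and b = 0 → (0, 0)
  2a + 3b = 7 and b = 0 → (3.5, 0)
  2a + 3b = 7 and a + 4b = 5 → (2.6, 0.6)
  a + 4b = 5 and a = 0 → (0, 1.25)

Vertices: (0, 0), (3.5, 0), (2.6, 0.6), (0, 1.25)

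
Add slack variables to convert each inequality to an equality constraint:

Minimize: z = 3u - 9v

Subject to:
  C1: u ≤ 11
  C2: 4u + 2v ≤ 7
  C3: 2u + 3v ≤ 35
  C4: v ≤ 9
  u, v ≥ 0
min z = 3u - 9v

s.t.
  u + s1 = 11
  4u + 2v + s2 = 7
  2u + 3v + s3 = 35
  v + s4 = 9
  u, v, s1, s2, s3, s4 ≥ 0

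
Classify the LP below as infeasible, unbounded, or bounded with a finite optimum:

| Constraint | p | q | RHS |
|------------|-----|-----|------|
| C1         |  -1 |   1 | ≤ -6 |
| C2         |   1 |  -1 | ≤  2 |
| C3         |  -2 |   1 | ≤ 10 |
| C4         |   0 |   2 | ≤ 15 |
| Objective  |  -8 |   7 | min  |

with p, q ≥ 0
C2 requires p - q ≤ 2, while C1 (-p + q ≤ -6) is equivalent to p - q ≥ 6. Together they would need 6 ≤ p - q ≤ 2, which is impossible since 6 > 2. No point satisfies all constraints.

Infeasible: no point satisfies all constraints simultaneously.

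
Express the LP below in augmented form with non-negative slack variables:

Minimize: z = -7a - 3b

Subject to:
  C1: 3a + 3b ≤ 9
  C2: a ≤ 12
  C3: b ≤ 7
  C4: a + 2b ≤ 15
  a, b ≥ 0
min z = -7a - 3b

s.t.
  3a + 3b + s1 = 9
  a + s2 = 12
  b + s3 = 7
  a + 2b + s4 = 15
  a, b, s1, s2, s3, s4 ≥ 0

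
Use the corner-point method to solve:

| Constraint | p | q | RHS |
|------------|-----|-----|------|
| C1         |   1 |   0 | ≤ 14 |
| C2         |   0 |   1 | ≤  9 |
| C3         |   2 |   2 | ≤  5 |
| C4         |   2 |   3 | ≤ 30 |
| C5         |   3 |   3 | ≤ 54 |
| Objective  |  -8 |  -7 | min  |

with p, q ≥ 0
Each vertex is the intersection of two constraint boundaries that also satisfies all remaining constraints:
  p = 0 and q = 0 → (0, 0)
  2p + 2q = 5 and q = 0 → (2.5, 0)
  2p + 2q = 5 and p = 0 → (0, 2.5)

Evaluating z = -8p - 7q at each vertex:
  (0, 0): z = 0
  (2.5, 0): z = -20
  (0, 2.5): z = -17.5

The minimum is at (2.5, 0) with z = -20.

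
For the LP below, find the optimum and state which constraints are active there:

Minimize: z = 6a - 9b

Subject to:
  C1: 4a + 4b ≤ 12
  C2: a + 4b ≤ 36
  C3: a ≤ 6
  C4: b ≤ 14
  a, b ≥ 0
Optimal: a = 0, b = 3
Slack at optimum:
  C1: slack = 0 (binding)
  C2: slack = 24
  C3: slack = 6
  C4: slack = 11
  a ≥ 0: a = 0 (binding)
  b ≥ 0: b = 3
Binding constraints: C1, a ≥ 0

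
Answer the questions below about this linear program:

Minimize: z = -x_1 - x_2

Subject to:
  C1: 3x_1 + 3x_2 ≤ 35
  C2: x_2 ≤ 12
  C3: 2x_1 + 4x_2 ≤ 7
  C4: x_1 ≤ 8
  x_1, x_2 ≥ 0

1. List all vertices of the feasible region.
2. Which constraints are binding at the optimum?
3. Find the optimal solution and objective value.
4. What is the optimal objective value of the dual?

1. (0, 0), (3.5, 0), (0, 1.75)
2. C3, x_2 ≥ 0
3. x_1 = 3.5, x_2 = 0, z = -3.5
4. -3.5 (by strong duality, equal to the primal optimum)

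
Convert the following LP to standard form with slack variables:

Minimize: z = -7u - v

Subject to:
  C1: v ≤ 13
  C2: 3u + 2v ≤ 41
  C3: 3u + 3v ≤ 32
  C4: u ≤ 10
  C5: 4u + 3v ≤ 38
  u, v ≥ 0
min z = -7u - v

s.t.
  v + s1 = 13
  3u + 2v + s2 = 41
  3u + 3v + s3 = 32
  u + s4 = 10
  4u + 3v + s5 = 38
  u, v, s1, s2, s3, s4, s5 ≥ 0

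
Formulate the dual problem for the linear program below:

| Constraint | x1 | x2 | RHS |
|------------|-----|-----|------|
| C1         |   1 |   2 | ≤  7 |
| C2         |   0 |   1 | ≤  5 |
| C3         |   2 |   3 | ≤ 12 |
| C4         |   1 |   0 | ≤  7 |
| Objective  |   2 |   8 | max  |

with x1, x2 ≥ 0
Minimize: z = 7y1 + 5y2 + 12y3 + 7y4

Subject to:
  C1: -y1 - 2y3 - y4 ≤ -2
  C2: -2y1 - y2 - 3y3 ≤ -8
  y1, y2, y3, y4 ≥ 0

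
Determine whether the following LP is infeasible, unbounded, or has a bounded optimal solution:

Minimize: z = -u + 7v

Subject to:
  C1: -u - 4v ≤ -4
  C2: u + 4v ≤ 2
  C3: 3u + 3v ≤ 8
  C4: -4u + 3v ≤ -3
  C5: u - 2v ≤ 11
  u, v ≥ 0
C2 requires u + 4v ≤ 2, while C1 (-u - 4v ≤ -4) is equivalent to u + 4v ≥ 4. Together they would need 4 ≤ u + 4v ≤ 2, which is impossible since 4 > 2. No point satisfies all constraints.

Infeasible: no point satisfies all constraints simultaneously.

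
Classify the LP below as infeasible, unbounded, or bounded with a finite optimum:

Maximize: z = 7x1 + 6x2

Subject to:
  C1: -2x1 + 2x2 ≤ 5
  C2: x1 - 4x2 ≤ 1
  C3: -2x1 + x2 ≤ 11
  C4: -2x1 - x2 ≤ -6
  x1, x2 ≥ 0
Feasible point: (2, 2) satisfies every constraint, so the LP is feasible.
Direction d = (1, 1): for each constraint row a, a·d ≤ 0 —
  (-2)(1) + (2)(1) = 0 ≤ 0
  (1)(1) + (-4)(1) = -3 ≤ 0
  (-2)(1) + (1)(1) = -1 ≤ 0
  (-2)(1) + (-1)(1) = -3 ≤ 0
and d ≥ 0, so (2, 2) + t·d stays feasible for every t ≥ 0. Along this ray z = 7x1 + 6x2 changes by 13 per unit t, so z → +∞.

Unbounded: there is a feasible ray along which z → +∞.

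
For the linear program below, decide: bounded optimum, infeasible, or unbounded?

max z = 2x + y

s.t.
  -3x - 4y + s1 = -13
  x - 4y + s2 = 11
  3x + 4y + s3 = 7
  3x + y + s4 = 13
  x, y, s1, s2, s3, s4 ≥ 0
The row 3x + 4y + s3 = 7 with s3 ≥ 0 requires 3x + 4y ≤ 7, while the row -3x - 4y + s1 = -13 with s1 ≥ 0 is equivalent to 3x + 4y ≥ 13. Together they would need 13 ≤ 3x + 4y ≤ 7, which is impossible since 13 > 7. No point satisfies all constraints.

The feasible region is empty; the LP is infeasible.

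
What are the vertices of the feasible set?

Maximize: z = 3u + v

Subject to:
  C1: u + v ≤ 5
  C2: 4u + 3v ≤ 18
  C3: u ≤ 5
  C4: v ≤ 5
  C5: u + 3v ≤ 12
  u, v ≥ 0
Each vertex is the intersection of two constraint boundaries that also satisfies all remaining constraints:
  u = 0 and v = 0 → (0, 0)
  4u + 3v = 18 and v = 0 → (4.5, 0)
  u + v = 5 and 4u + 3v = 18 → (3, 2)
  u + v = 5 and u + 3v = 12 → (1.5, 3.5)
  u + 3v = 12 and u = 0 → (0, 4)

Vertices: (0, 0), (4.5, 0), (3, 2), (1.5, 3.5), (0, 4)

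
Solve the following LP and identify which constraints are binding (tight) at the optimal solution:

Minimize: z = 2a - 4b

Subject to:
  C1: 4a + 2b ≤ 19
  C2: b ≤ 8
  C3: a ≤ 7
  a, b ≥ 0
Optimal: a = 0, b = 8
Binding: C2, a ≥ 0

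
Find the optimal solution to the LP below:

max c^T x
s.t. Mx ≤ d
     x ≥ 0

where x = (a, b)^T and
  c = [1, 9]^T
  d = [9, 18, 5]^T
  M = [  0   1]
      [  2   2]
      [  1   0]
a = 0, b = 9, z = 81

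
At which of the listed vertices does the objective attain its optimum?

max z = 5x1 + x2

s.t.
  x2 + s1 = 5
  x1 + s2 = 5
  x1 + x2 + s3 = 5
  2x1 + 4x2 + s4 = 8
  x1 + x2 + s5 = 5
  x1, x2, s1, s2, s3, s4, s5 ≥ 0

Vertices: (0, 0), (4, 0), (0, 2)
Evaluating z = 5x1 + x2 at each vertex:
  (0, 0): z = 0
  (4, 0): z = 20
  (0, 2): z = 2

The largest value is z = 20, attained at (4, 0).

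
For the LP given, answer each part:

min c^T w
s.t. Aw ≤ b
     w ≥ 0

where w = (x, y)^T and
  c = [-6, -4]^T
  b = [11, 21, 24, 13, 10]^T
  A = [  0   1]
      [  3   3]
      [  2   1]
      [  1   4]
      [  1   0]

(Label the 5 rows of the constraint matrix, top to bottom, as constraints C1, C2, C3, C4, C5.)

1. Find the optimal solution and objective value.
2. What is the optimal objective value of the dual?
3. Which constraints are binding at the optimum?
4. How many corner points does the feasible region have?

1. x = 7, y = 0, z = -42
2. -42 (by strong duality, equal to the primal optimum)
3. C2, y ≥ 0
4. 4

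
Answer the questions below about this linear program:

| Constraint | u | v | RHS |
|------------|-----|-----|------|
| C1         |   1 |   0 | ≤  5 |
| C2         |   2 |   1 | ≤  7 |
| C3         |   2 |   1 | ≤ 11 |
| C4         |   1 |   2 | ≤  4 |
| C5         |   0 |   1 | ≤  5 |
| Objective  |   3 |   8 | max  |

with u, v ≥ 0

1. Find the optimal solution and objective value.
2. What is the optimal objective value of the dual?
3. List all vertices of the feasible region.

1. u = 0, v = 2, z = 16
2. 16 (by strong duality, equal to the primal optimum)
3. (0, 0), (3.5, 0), (3.333, 0.3333), (0, 2)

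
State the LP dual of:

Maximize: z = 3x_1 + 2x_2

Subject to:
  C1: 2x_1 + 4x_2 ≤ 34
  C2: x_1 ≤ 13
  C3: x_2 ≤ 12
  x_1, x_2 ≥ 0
Minimize: z = 34y1 + 13y2 + 12y3

Subject to:
  C1: -2y1 - y2 ≤ -3
  C2: -4y1 - y3 ≤ -2
  y1, y2, y3 ≥ 0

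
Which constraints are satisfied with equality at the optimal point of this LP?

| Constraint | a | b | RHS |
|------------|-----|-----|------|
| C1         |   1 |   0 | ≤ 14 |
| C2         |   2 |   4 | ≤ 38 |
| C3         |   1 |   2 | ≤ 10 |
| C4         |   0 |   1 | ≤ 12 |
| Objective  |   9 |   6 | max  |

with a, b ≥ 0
Optimal: a = 10, b = 0
Binding: C3, b ≥ 0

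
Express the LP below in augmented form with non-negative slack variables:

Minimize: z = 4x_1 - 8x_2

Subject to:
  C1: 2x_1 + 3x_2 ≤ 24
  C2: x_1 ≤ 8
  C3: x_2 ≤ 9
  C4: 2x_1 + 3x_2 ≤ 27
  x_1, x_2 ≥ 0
min z = 4x_1 - 8x_2

s.t.
  2x_1 + 3x_2 + s1 = 24
  x_1 + s2 = 8
  x_2 + s3 = 9
  2x_1 + 3x_2 + s4 = 27
  x_1, x_2, s1, s2, s3, s4 ≥ 0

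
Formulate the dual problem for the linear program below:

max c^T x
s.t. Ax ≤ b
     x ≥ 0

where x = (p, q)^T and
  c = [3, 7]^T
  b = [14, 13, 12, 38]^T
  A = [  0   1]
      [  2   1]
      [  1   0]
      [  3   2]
Minimize: z = 14y1 + 13y2 + 12y3 + 38y4

Subject to:
  C1: -2y2 - y3 - 3y4 ≤ -3
  C2: -y1 - y2 - 2y4 ≤ -7
  y1, y2, y3, y4 ≥ 0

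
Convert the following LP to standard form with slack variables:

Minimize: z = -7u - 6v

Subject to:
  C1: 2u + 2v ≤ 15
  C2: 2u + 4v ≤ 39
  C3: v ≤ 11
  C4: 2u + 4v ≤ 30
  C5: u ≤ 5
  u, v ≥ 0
min z = -7u - 6v

s.t.
  2u + 2v + s1 = 15
  2u + 4v + s2 = 39
  v + s3 = 11
  2u + 4v + s4 = 30
  u + s5 = 5
  u, v, s1, s2, s3, s4, s5 ≥ 0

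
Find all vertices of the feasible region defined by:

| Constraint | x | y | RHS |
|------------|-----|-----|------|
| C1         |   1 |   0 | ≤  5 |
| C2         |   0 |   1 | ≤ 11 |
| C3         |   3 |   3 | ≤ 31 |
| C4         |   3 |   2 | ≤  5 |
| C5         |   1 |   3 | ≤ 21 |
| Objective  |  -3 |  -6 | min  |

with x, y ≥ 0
Each vertex is the intersection of two constraint boundaries that also satisfies all remaining constraints:
  x = 0 and y = 0 → (0, 0)
  3x + 2y = 5 and y = 0 → (1.667, 0)
  3x + 2y = 5 and x = 0 → (0, 2.5)

Vertices: (0, 0), (1.667, 0), (0, 2.5)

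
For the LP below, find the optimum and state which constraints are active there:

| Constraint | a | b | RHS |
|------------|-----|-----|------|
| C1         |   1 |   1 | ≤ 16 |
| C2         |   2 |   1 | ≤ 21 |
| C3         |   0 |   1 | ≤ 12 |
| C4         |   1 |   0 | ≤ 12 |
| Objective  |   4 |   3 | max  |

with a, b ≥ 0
Optimal: a = 5, b = 11
Slack at optimum:
  C1: slack = 0 (binding)
  C2: slack = 0 (binding)
  C3: slack = 1
  C4: slack = 7
  a ≥ 0: a = 5
  b ≥ 0: b = 11
Binding constraints: C1, C2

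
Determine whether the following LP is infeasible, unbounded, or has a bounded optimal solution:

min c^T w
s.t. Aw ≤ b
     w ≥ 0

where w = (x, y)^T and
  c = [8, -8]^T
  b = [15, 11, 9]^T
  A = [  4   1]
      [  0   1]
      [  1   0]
The point (0, 11) satisfies every constraint, so the LP is feasible; the constraints give x ≤ 9 and y ≤ 11, which with x, y ≥ 0 keep the feasible region inside a bounded box. A feasible, bounded LP attains a finite optimum at a vertex.

Evaluating z = 8x - 8y at each vertex:
  (0, 0): z = 0
  (3.75, 0): z = 30
  (1, 11): z = -80
  (0, 11): z = -88

Bounded optimum: z* = -88 at (0, 11).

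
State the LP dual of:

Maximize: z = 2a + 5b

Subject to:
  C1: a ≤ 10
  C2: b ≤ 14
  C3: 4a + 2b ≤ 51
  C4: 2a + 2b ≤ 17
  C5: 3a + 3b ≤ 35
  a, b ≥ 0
Minimize: z = 10y1 + 14y2 + 51y3 + 17y4 + 35y5

Subject to:
  C1: -y1 - 4y3 - 2y4 - 3y5 ≤ -2
  C2: -y2 - 2y3 - 2y4 - 3y5 ≤ -5
  y1, y2, y3, y4, y5 ≥ 0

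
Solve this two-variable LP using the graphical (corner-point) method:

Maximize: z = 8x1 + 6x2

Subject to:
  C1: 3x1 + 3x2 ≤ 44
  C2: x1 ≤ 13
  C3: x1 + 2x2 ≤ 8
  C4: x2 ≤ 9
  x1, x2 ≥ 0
Each vertex is the intersection of two constraint boundaries that also satisfies all remaining constraints:
  x1 = 0 and x2 = 0 → (0, 0)
  x1 + 2x2 = 8 and x2 = 0 → (8, 0)
  x1 + 2x2 = 8 and x1 = 0 → (0, 4)

Evaluating z = 8x1 + 6x2 at each vertex:
  (0, 0): z = 0
  (8, 0): z = 64
  (0, 4): z = 24

The maximum is at (8, 0) with z = 64.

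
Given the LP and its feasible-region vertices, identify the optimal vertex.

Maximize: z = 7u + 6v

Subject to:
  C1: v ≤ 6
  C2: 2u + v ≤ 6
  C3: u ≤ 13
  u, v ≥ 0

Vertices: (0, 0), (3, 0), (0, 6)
Evaluating z = 7u + 6v at each vertex:
  (0, 0): z = 0
  (3, 0): z = 21
  (0, 6): z = 36

The largest value is z = 36, attained at (0, 6).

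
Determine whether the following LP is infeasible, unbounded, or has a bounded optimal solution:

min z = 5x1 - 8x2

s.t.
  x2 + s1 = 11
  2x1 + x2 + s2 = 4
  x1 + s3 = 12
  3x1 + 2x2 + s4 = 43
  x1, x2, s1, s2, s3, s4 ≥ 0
The point (0, 4) satisfies every constraint, so the LP is feasible; the constraints give x1 ≤ 12 and x2 ≤ 11, which with x1, x2 ≥ 0 keep the feasible region inside a bounded box. A feasible, bounded LP attains a finite optimum at a vertex.

Evaluating z = 5x1 - 8x2 at each vertex:
  (0, 0): z = 0
  (2, 0): z = 10
  (0, 4): z = -32

The LP has an optimal solution: (0, 4) with z = -32.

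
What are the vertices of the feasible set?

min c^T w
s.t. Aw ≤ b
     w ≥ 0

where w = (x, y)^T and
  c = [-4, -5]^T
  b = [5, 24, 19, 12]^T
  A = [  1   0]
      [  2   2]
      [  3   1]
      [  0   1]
Each vertex is the intersection of two constraint boundaries that also satisfies all remaining constraints:
  x = 0 and y = 0 → (0, 0)
  x = 5 and y = 0 → (5, 0)
  x = 5 and 3x + y = 19 → (5, 4)
  2x + 2y = 24 and 3x + y = 19 → (3.5, 8.5)
  2x + 2y = 24 and y = 12 → (0, 12)

Vertices: (0, 0), (5, 0), (5, 4), (3.5, 8.5), (0, 12)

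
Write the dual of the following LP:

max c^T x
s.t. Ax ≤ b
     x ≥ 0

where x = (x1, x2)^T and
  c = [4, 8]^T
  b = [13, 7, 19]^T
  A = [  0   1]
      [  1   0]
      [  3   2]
Minimize: z = 13y1 + 7y2 + 19y3

Subject to:
  C1: -y2 - 3y3 ≤ -4
  C2: -y1 - 2y3 ≤ -8
  y1, y2, y3 ≥ 0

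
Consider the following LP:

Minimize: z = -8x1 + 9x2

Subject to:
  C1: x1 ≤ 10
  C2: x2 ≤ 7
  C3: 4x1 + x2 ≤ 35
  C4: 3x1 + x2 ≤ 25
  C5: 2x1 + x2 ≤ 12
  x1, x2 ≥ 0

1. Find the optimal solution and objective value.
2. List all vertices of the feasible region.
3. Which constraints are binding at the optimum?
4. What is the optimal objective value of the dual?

1. x1 = 6, x2 = 0, z = -48
2. (0, 0), (6, 0), (2.5, 7), (0, 7)
3. C5, x2 ≥ 0
4. -48 (by strong duality, equal to the primal optimum)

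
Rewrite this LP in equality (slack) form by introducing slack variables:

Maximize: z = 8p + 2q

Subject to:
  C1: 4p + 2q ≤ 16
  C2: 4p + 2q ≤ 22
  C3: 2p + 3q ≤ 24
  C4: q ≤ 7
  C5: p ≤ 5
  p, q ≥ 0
max z = 8p + 2q

s.t.
  4p + 2q + s1 = 16
  4p + 2q + s2 = 22
  2p + 3q + s3 = 24
  q + s4 = 7
  p + s5 = 5
  p, q, s1, s2, s3, s4, s5 ≥ 0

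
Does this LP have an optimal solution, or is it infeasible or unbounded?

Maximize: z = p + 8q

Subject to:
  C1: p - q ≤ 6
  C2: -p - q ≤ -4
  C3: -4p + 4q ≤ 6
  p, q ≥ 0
Feasible point: (2, 2) satisfies every constraint, so the LP is feasible.
Direction d = (1, 1): for each constraint row a, a·d ≤ 0 —
  (1)(1) + (-1)(1) = 0 ≤ 0
  (-1)(1) + (-1)(1) = -2 ≤ 0
  (-4)(1) + (4)(1) = 0 ≤ 0
and d ≥ 0, so (2, 2) + t·d stays feasible for every t ≥ 0. Along this ray z = p + 8q changes by 9 per unit t, so z → +∞.

The LP is unbounded; z can be made arbitrarily large.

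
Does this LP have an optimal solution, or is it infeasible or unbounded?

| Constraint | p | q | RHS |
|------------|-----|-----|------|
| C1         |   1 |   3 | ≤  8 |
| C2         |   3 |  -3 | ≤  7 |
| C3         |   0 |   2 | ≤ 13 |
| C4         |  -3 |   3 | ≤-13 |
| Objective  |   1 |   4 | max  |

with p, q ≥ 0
C2 requires 3p - 3q ≤ 7, while C4 (-3p + 3q ≤ -13) is equivalent to 3p - 3q ≥ 13. Together they would need 13 ≤ 3p - 3q ≤ 7, which is impossible since 13 > 7. No point satisfies all constraints.

Infeasible: no point satisfies all constraints simultaneously.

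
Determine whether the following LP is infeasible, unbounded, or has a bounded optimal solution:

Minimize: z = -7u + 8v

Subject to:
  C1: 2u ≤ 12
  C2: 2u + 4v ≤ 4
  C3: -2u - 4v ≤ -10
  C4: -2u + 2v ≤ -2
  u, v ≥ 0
C2 requires 2u + 4v ≤ 4, while C3 (-2u - 4v ≤ -10) is equivalent to 2u + 4v ≥ 10. Together they would need 10 ≤ 2u + 4v ≤ 4, which is impossible since 10 > 4. No point satisfies all constraints.

Infeasible: no point satisfies all constraints simultaneously.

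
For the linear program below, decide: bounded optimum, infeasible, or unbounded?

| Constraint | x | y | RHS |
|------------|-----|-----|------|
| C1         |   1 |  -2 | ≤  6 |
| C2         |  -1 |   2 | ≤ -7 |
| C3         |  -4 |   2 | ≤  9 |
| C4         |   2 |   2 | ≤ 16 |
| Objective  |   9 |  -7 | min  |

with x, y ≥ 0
C1 requires x - 2y ≤ 6, while C2 (-x + 2y ≤ -7) is equivalent to x - 2y ≥ 7. Together they would need 7 ≤ x - 2y ≤ 6, which is impossible since 7 > 6. No point satisfies all constraints.

Infeasible: no point satisfies all constraints simultaneously.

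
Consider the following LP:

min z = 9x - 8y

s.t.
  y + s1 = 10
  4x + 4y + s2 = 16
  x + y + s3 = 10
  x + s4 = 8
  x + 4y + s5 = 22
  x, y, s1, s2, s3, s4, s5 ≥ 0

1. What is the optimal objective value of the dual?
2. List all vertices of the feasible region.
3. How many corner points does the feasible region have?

1. -32 (by strong duality, equal to the primal optimum)
2. (0, 0), (4, 0), (0, 4)
3. 3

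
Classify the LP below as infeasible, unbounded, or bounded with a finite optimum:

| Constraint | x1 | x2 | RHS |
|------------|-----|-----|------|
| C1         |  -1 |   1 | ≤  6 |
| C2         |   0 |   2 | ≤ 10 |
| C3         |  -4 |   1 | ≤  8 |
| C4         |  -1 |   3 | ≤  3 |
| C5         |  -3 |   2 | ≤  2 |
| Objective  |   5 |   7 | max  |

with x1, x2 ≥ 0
Feasible point: (0, 0) satisfies every constraint, so the LP is feasible.
Direction d = (1, 0): for each constraint row a, a·d ≤ 0 —
  (-1)(1) + (1)(0) = -1 ≤ 0
  (0)(1) + (2)(0) = 0 ≤ 0
  (-4)(1) + (1)(0) = -4 ≤ 0
  (-1)(1) + (3)(0) = -1 ≤ 0
  (-3)(1) + (2)(0) = -3 ≤ 0
and d ≥ 0, so (0, 0) + t·d stays feasible for every t ≥ 0. Along this ray z = 5x1 + 7x2 changes by 5 per unit t, so z → +∞.

Unbounded: there is a feasible ray along which z → +∞.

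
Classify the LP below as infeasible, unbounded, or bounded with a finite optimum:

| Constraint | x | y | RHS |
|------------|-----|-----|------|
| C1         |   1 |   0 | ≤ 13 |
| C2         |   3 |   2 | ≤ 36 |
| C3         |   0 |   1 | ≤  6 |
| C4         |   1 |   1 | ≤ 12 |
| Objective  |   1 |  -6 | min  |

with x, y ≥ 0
The point (0, 6) satisfies every constraint, so the LP is feasible; the constraints give x ≤ 13 and y ≤ 6, which with x, y ≥ 0 keep the feasible region inside a bounded box. A feasible, bounded LP attains a finite optimum at a vertex.

The LP has an optimal solution: (0, 6) with z = -36.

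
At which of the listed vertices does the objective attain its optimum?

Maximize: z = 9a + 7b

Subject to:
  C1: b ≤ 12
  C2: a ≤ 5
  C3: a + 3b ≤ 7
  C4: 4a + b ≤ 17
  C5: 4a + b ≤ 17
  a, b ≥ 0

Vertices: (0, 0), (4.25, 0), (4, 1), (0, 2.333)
(4, 1) with z = 43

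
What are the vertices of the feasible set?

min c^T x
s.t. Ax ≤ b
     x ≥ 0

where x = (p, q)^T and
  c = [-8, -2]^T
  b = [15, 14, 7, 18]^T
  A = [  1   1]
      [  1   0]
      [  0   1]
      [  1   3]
Each vertex is the intersection of two constraint boundaries that also satisfies all remaining constraints:
  p = 0 and q = 0 → (0, 0)
  p = 14 and q = 0 → (14, 0)
  p + q = 15 and p = 14 → (14, 1)
  p + q = 15 and p + 3q = 18 → (13.5, 1.5)
  p + 3q = 18 and p = 0 → (0, 6)

Vertices: (0, 0), (14, 0), (14, 1), (13.5, 1.5), (0, 6)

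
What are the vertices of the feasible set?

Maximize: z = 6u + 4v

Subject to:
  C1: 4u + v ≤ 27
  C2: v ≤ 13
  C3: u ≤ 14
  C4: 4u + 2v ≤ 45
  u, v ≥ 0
Each vertex is the intersection of two constraint boundaries that also satisfies all remaining constraints:
  u = 0 and v = 0 → (0, 0)
  4u + v = 27 and v = 0 → (6.75, 0)
  4u + v = 27 and v = 13 → (3.5, 13)
  v = 13 and u = 0 → (0, 13)

Vertices: (0, 0), (6.75, 0), (3.5, 13), (0, 13)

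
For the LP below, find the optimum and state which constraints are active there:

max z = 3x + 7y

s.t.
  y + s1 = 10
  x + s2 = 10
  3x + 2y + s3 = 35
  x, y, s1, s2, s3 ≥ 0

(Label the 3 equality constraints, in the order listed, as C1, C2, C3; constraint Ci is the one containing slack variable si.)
Optimal: x = 5, y = 10
Binding: C1, C3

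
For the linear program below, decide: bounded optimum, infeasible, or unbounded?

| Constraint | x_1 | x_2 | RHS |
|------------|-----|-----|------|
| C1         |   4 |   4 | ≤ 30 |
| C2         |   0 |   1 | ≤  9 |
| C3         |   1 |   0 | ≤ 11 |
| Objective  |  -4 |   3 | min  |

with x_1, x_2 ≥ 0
The point (7.5, 0) satisfies every constraint, so the LP is feasible; the constraints give x_1 ≤ 11 and x_2 ≤ 9, which with x_1, x_2 ≥ 0 keep the feasible region inside a bounded box. A feasible, bounded LP attains a finite optimum at a vertex.

Bounded optimum: z* = -30 at (7.5, 0).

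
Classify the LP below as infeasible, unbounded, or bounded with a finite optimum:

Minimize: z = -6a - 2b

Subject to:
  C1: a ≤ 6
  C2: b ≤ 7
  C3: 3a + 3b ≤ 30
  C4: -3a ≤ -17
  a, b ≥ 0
The point (6, 4) satisfies every constraint, so the LP is feasible; the constraints give a ≤ 6 and b ≤ 7, which with a, b ≥ 0 keep the feasible region inside a bounded box. A feasible, bounded LP attains a finite optimum at a vertex.

Evaluating z = -6a - 2b at each vertex:
  (5.667, 0): z = -34
  (6, 0): z = -36
  (6, 4): z = -44
  (5.667, 4.333): z = -42.67

Bounded optimum: z* = -44 at (6, 4).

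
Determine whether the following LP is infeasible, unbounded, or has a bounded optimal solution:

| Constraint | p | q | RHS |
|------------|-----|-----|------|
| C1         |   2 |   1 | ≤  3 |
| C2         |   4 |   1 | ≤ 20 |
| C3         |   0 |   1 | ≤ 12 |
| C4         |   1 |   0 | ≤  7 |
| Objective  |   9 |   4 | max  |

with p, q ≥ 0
The point (1.5, 0) satisfies every constraint, so the LP is feasible; the constraints give p ≤ 7 and q ≤ 12, which with p, q ≥ 0 keep the feasible region inside a bounded box. A feasible, bounded LP attains a finite optimum at a vertex.

Bounded optimum: z* = 13.5 at (1.5, 0).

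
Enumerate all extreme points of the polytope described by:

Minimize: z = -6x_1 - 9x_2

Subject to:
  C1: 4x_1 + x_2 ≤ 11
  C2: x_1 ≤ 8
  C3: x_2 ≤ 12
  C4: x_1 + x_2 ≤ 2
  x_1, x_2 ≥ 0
Each vertex is the intersection of two constraint boundaries that also satisfies all remaining constraints:
  x_1 = 0 and x_2 = 0 → (0, 0)
  x_1 + x_2 = 2 and x_2 = 0 → (2, 0)
  x_1 + x_2 = 2 and x_1 = 0 → (0, 2)

Vertices: (0, 0), (2, 0), (0, 2)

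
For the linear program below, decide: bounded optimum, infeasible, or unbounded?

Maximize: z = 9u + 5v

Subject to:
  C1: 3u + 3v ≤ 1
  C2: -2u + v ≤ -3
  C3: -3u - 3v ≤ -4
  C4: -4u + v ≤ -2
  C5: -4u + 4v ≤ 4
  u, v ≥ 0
C1 requires 3u + 3v ≤ 1, while C3 (-3u - 3v ≤ -4) is equivalent to 3u + 3v ≥ 4. Together they would need 4 ≤ 3u + 3v ≤ 1, which is impossible since 4 > 1. No point satisfies all constraints.

Infeasible: no point satisfies all constraints simultaneously.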